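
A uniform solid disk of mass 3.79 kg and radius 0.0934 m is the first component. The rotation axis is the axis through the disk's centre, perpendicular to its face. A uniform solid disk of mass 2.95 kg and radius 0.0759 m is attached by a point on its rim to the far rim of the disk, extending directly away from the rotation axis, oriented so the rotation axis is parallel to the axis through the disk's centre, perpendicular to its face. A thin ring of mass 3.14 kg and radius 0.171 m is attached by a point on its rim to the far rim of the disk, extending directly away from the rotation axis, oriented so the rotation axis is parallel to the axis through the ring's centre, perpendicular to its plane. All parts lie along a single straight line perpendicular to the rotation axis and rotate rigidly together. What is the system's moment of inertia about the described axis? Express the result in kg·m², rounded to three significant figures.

Solid disk: I_cm = (1/2)MR² = (1/2)(3.79)(0.0934)² = 0.016531 kg·m²; axis through the centre, so I = 0.016531 kg·m².
Solid disk: I_cm = (1/2)MR² = (1/2)(2.95)(0.0759)² = 0.0084972 kg·m²; centre at d = 0.0934 + 0.0759 = 0.1693 m, so I = I_cm + Md² gives I = 0.0084972 + (2.95)(0.1693)² = 0.093052 kg·m².
Thin ring: I_cm = MR² = (3.14)(0.171)² = 0.091817 kg·m²; centre at d = 0.0934 + 0.0759 + 0.0759 + 0.171 = 0.4162 m, so I = I_cm + Md² gives I = 0.091817 + (3.14)(0.4162)² = 0.63574 kg·m².
Total I = 0.016531 + 0.093052 + 0.63574 = 0.74532 kg·m².

0.745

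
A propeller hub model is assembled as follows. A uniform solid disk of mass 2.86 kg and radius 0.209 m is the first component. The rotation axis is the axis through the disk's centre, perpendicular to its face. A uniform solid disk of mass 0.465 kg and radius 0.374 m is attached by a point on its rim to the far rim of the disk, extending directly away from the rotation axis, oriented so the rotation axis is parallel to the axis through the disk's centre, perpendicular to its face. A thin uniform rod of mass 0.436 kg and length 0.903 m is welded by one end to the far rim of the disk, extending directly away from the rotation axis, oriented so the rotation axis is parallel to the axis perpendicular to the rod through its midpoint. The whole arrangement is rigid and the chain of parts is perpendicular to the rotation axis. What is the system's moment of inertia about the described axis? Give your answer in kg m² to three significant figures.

Solid disk: I_cm = (1/2)MR² = (1/2)(2.86)(0.209)² = 0.062464 kg m²; axis through the centre, so I = 0.062464 kg m².
Solid disk: I_cm = (1/2)MR² = (1/2)(0.465)(0.374)² = 0.032521 kg m²; centre at d = 0.209 + 0.374 = 0.583 m, so I = I_cm + Md² gives I = 0.032521 + (0.465)(0.583)² = 0.19057 kg m².
Thin rod: I_cm = (1/12)ML² = (1/12)(0.436)(0.903)² = 0.029627 kg m²; centre at d = 0.209 + 0.374 + 0.374 + 0.4515 = 1.4085 m, so I = I_cm + Md² gives I = 0.029627 + (0.436)(1.4085)² = 0.89459 kg m².
Total I = 0.062464 + 0.19057 + 0.89459 = 1.1476 kg m².

1.15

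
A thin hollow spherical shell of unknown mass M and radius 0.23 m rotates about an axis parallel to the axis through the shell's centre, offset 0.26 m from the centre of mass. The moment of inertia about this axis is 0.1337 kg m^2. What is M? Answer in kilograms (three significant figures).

I = I_cm + Md² = (2/3)MR² + Md² = M·[0.666667·(0.23)² + (0.26)²] = M·0.10287.
So M = 0.1337 / 0.10287 = 1.2997 kg.

1.30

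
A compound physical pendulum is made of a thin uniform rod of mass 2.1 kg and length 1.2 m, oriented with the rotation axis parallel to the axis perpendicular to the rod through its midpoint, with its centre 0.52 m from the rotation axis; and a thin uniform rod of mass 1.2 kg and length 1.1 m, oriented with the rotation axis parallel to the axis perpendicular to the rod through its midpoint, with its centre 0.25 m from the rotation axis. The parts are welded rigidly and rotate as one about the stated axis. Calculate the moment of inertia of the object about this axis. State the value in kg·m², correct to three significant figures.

1.02

Thin rod: I_cm = (1/12)ML² = (1/12)(2.1)(1.2)² = 0.252 kg·m²; centre at d = 0.52 m, so I = I_cm + Md² gives I = 0.252 + (2.1)(0.52)² = 0.81984 kg·m².
Thin rod: I_cm = (1/12)ML² = (1/12)(1.2)(1.1)² = 0.121 kg·m²; centre at d = 0.25 m, so I = I_cm + Md² gives I = 0.121 + (1.2)(0.25)² = 0.196 kg·m².
Total I = 0.81984 + 0.196 = 1.0158 kg·m².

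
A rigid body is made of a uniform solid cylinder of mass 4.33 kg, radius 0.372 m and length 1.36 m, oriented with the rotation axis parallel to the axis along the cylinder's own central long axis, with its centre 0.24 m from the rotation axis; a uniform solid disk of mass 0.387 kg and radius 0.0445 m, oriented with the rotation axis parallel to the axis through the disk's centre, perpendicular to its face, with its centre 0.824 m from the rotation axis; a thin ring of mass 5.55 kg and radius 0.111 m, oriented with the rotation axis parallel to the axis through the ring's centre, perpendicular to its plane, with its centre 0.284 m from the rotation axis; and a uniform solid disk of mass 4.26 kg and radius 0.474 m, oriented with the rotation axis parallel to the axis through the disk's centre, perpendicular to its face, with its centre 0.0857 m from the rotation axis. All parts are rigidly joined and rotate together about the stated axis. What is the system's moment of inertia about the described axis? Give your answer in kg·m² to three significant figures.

Solid cylinder: I_cm = (1/2)MR² = (1/2)(4.33)(0.372)² = 0.2996 kg·m²; centre at d = 0.24 m, so I = I_cm + Md² gives I = 0.2996 + (4.33)(0.24)² = 0.54901 kg·m².
Solid disk: I_cm = (1/2)MR² = (1/2)(0.387)(0.0445)² = 0.00038318 kg·m²; centre at d = 0.824 m, so I = I_cm + Md² gives I = 0.00038318 + (0.387)(0.824)² = 0.26315 kg·m².
Thin ring: I_cm = MR² = (5.55)(0.111)² = 0.068382 kg·m²; centre at d = 0.284 m, so I = I_cm + Md² gives I = 0.068382 + (5.55)(0.284)² = 0.51602 kg·m².
Solid disk: I_cm = (1/2)MR² = (1/2)(4.26)(0.474)² = 0.47856 kg·m²; centre at d = 0.0857 m, so I = I_cm + Md² gives I = 0.47856 + (4.26)(0.0857)² = 0.50985 kg·m².
Total I = 0.54901 + 0.26315 + 0.51602 + 0.50985 = 1.838 kg·m².

1.84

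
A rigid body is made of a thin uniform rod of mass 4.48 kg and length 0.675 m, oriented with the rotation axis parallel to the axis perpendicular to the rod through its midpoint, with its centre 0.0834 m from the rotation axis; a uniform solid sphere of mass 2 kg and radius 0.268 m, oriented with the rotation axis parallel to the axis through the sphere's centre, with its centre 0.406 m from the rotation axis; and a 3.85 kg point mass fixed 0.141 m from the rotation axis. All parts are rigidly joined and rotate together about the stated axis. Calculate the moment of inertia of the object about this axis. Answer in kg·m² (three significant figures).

0.665

Thin rod: I_cm = (1/12)ML² = (1/12)(4.48)(0.675)² = 0.1701 kg·m²; centre at d = 0.0834 m, so I = I_cm + Md² gives I = 0.1701 + (4.48)(0.0834)² = 0.20126 kg·m².
Solid sphere: I_cm = (2/5)MR² = (2/5)(2)(0.268)² = 0.057459 kg·m²; centre at d = 0.406 m, so I = I_cm + Md² gives I = 0.057459 + (2)(0.406)² = 0.38713 kg·m².
Point mass: I_cm = 0; centre at d = 0.141 m, so I = I_cm + Md² gives I = 0 + (3.85)(0.141)² = 0.076542 kg·m².
Total I = 0.20126 + 0.38713 + 0.076542 = 0.66493 kg·m².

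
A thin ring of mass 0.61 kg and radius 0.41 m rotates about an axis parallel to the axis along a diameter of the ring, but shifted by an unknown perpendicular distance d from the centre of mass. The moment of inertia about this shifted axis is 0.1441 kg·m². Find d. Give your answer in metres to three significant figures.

0.390

About the centre-of-mass axis, I_cm = (1/2)MR² = (1/2)(0.61)(0.41)² = 0.05127 kg·m².
Parallel axis theorem: I = I_cm + Md², so Md² = 0.1441 − 0.05127 = 0.09283 kg·m².
d = √(0.09283 / 0.61) = 0.3901 m.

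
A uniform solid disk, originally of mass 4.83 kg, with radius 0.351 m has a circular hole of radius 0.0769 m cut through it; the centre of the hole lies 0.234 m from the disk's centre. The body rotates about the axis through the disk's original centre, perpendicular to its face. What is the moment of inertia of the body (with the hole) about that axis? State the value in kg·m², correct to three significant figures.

0.284

Unpierced body about its centre: I₀ = (1/2)MR² = (1/2)(4.83)(0.351)² = 0.29753 kg·m².
The removed disk has mass m = M·(r/R)² = (4.83)(0.0769/0.351)² = 0.23184 kg (same uniform areal density).
Its moment of inertia about the rotation axis (parallel-axis theorem): I_hole = (1/2)mr² + md² = (1/2)(0.23184)(0.0769)² + (0.23184)(0.234)² = 0.01338 kg·m².
Treating the hole as negative mass, I = I₀ − I_hole = 0.29753 − 0.01338 = 0.28415 kg·m².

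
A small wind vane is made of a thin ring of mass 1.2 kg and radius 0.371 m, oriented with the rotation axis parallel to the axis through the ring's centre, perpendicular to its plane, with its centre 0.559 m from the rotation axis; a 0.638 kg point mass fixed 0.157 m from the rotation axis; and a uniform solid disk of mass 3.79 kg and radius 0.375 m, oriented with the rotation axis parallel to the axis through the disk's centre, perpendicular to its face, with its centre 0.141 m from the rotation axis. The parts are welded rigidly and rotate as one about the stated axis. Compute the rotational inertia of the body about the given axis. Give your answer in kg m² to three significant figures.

Thin ring: I_cm = MR² = (1.2)(0.371)² = 0.16517 kg m²; centre at d = 0.559 m, so the parallel axis theorem gives I = 0.16517 + (1.2)(0.559)² = 0.54015 kg m².
Point mass: I_cm = 0; centre at d = 0.157 m, so the parallel axis theorem gives I = 0 + (0.638)(0.157)² = 0.015726 kg m².
Solid disk: I_cm = (1/2)MR² = (1/2)(3.79)(0.375)² = 0.26648 kg m²; centre at d = 0.141 m, so the parallel axis theorem gives I = 0.26648 + (3.79)(0.141)² = 0.34183 kg m².
Total I = 0.54015 + 0.015726 + 0.34183 = 0.89771 kg m².

0.898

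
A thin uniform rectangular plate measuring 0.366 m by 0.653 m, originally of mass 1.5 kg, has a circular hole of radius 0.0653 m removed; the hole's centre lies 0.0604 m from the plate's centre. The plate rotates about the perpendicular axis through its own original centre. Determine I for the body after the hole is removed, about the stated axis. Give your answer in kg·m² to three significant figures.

0.0696

Unpierced body about its centre: I₀ = (1/12)M(a²+b²) = (1/12)(1.5)[(0.366)² + (0.653)²] = 0.070046 kg·m².
The removed disk has mass m = M·πr²/(ab) = (1.5)·π(0.0653)²/(0.366·0.653) = 0.084076 kg (same uniform areal density).
Its moment of inertia about the rotation axis (parallel-axis theorem): I_hole = (1/2)mr² + md² = (1/2)(0.084076)(0.0653)² + (0.084076)(0.0604)² = 0.00048598 kg·m².
Treating the hole as negative mass, I = I₀ − I_hole = 0.070046 − 0.00048598 = 0.06956 kg·m².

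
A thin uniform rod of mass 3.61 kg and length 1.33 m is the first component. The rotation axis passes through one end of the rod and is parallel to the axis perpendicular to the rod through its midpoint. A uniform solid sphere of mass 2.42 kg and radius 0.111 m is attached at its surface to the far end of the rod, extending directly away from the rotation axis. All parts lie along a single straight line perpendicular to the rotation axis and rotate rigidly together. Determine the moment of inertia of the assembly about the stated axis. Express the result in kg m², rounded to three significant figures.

Thin rod: I_cm = (1/12)ML² = (1/12)(3.61)(1.33)² = 0.53214 kg m²; centre at d = 0.665 m, so the parallel axis theorem gives I = 0.53214 + (3.61)(0.665)² = 2.1286 kg m².
Solid sphere: I_cm = (2/5)MR² = (2/5)(2.42)(0.111)² = 0.011927 kg m²; centre at d = 0.665 + 0.665 + 0.111 = 1.441 m, so the parallel axis theorem gives I = 0.011927 + (2.42)(1.441)² = 5.037 kg m².
Total I = 2.1286 + 5.037 = 7.1656 kg m².

7.17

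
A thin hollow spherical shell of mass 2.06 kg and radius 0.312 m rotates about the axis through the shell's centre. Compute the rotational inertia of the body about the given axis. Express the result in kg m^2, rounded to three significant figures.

0.134

I_cm = (2/3)MR² = (2/3)(2.06)(0.312)² = 0.13369 kg m^2; axis through the centre, so I = 0.13369 kg m^2.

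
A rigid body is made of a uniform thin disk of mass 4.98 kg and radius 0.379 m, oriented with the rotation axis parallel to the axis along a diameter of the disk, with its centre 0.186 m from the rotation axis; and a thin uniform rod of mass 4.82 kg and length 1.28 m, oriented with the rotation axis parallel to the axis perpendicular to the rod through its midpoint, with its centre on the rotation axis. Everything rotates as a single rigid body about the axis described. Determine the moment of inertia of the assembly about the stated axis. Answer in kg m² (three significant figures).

1.01

Thin disk: I_cm = (1/4)MR² = (1/4)(4.98)(0.379)² = 0.17883 kg m²; centre at d = 0.186 m, so the parallel axis theorem gives I = 0.17883 + (4.98)(0.186)² = 0.35112 kg m².
Thin rod: I_cm = (1/12)ML² = (1/12)(4.82)(1.28)² = 0.65809 kg m²; axis through the centre, so I = 0.65809 kg m².
Total I = 0.35112 + 0.65809 = 1.0092 kg m².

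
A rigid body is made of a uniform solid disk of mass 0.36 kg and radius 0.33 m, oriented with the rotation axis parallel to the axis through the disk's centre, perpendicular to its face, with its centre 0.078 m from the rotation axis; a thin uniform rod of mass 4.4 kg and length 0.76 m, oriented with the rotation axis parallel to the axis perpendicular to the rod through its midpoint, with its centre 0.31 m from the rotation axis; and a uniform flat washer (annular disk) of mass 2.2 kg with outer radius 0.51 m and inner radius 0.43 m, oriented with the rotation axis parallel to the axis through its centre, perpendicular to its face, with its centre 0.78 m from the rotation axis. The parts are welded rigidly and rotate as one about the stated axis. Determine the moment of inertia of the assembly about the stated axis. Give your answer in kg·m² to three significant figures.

2.48

Solid disk: I_cm = (1/2)MR² = (1/2)(0.36)(0.33)² = 0.019602 kg·m²; centre at d = 0.078 m, so the parallel axis theorem gives I = 0.019602 + (0.36)(0.078)² = 0.021792 kg·m².
Thin rod: I_cm = (1/12)ML² = (1/12)(4.4)(0.76)² = 0.21179 kg·m²; centre at d = 0.31 m, so the parallel axis theorem gives I = 0.21179 + (4.4)(0.31)² = 0.63463 kg·m².
Annular disk: I_cm = (1/2)M(R²+r²) = (1/2)(2.2)[(0.51)² + (0.43)²] = 0.4895 kg·m²; centre at d = 0.78 m, so the parallel axis theorem gives I = 0.4895 + (2.2)(0.78)² = 1.828 kg·m².
Total I = 0.021792 + 0.63463 + 1.828 = 2.4844 kg·m².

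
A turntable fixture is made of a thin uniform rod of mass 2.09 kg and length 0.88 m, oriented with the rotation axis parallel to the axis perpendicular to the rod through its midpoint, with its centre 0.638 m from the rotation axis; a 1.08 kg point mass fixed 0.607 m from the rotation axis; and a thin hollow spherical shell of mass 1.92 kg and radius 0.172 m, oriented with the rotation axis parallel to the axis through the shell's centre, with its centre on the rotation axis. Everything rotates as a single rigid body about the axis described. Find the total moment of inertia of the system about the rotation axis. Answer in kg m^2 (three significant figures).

Thin rod: I_cm = (1/12)ML² = (1/12)(2.09)(0.88)² = 0.13487 kg m^2; centre at d = 0.638 m, so the parallel axis theorem gives I = 0.13487 + (2.09)(0.638)² = 0.9856 kg m^2.
Point mass: I_cm = 0; centre at d = 0.607 m, so the parallel axis theorem gives I = 0 + (1.08)(0.607)² = 0.39792 kg m^2.
Spherical shell: I_cm = (2/3)MR² = (2/3)(1.92)(0.172)² = 0.037868 kg m^2; axis through the centre, so I = 0.037868 kg m^2.
Total I = 0.9856 + 0.39792 + 0.037868 = 1.4214 kg m^2.

1.42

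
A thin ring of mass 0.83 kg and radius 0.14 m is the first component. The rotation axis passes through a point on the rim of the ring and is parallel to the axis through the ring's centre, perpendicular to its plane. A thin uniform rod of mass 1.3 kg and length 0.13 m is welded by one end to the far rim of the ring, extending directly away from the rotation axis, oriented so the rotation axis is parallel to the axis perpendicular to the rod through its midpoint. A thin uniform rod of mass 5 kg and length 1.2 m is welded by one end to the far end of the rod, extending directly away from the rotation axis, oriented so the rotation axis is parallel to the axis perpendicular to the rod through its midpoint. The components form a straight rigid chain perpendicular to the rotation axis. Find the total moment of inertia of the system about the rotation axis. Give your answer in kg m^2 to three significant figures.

Thin ring: I_cm = MR² = (0.83)(0.14)² = 0.016268 kg m^2; centre at d = 0.14 m, so I = I_cm + Md² gives I = 0.016268 + (0.83)(0.14)² = 0.032536 kg m^2.
Thin rod: I_cm = (1/12)ML² = (1/12)(1.3)(0.13)² = 0.0018308 kg m^2; centre at d = 0.14 + 0.14 + 0.065 = 0.345 m, so I = I_cm + Md² gives I = 0.0018308 + (1.3)(0.345)² = 0.15656 kg m^2.
Thin rod: I_cm = (1/12)ML² = (1/12)(5)(1.2)² = 0.6 kg m^2; centre at d = 0.14 + 0.14 + 0.065 + 0.065 + 0.6 = 1.01 m, so I = I_cm + Md² gives I = 0.6 + (5)(1.01)² = 5.7005 kg m^2.
Total I = 0.032536 + 0.15656 + 5.7005 = 5.8896 kg m^2.

5.89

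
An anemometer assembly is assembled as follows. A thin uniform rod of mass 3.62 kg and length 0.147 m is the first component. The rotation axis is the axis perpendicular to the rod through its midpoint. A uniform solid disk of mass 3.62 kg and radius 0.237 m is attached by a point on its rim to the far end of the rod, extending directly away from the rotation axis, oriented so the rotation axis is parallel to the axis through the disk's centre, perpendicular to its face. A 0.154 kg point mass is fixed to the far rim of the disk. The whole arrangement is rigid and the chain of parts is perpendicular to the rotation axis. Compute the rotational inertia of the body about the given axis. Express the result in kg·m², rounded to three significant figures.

Thin rod: I_cm = (1/12)ML² = (1/12)(3.62)(0.147)² = 0.0065187 kg·m²; axis through the centre, so I = 0.0065187 kg·m².
Solid disk: I_cm = (1/2)MR² = (1/2)(3.62)(0.237)² = 0.10167 kg·m²; centre at d = 0.0735 + 0.237 = 0.3105 m, so I = I_cm + Md² gives I = 0.10167 + (3.62)(0.3105)² = 0.45067 kg·m².
Point mass: I_cm = 0; centre at d = 0.0735 + 0.237 + 0.237 = 0.5475 m, so I = I_cm + Md² gives I = 0 + (0.154)(0.5475)² = 0.046162 kg·m².
Total I = 0.0065187 + 0.45067 + 0.046162 = 0.50335 kg·m².

0.503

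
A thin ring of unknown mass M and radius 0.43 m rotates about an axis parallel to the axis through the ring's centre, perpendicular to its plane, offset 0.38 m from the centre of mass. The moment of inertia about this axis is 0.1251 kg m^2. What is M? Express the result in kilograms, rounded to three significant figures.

I = I_cm + Md² = MR² + Md² = M·[1·(0.43)² + (0.38)²] = M·0.3293.
So M = 0.1251 / 0.3293 = 0.3799 kg.

0.380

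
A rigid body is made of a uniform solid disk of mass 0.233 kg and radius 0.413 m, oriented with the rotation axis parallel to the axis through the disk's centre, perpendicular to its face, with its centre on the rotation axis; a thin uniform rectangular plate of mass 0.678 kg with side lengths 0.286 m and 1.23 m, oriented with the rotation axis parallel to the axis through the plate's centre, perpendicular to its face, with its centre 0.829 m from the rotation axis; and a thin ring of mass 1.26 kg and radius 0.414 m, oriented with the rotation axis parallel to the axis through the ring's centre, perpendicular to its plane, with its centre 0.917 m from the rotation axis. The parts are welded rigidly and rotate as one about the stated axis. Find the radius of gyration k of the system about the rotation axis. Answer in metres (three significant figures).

0.923

Solid disk: I_cm = (1/2)MR² = (1/2)(0.233)(0.413)² = 0.019871 kg·m²; axis through the centre, so I = 0.019871 kg·m².
Rectangular plate: I_cm = (1/12)M(a²+b²) = (1/12)(0.678)[(0.286)² + (1.23)²] = 0.0901 kg·m²; centre at d = 0.829 m, so I = I_cm + Md² gives I = 0.0901 + (0.678)(0.829)² = 0.55605 kg·m².
Thin ring: I_cm = MR² = (1.26)(0.414)² = 0.21596 kg·m²; centre at d = 0.917 m, so I = I_cm + Md² gives I = 0.21596 + (1.26)(0.917)² = 1.2755 kg·m².
Total I = 1.8514 kg·m²; total mass M = 2.171 kg.
k = √(I/M) = √(1.8514/2.171) = 0.92346 m.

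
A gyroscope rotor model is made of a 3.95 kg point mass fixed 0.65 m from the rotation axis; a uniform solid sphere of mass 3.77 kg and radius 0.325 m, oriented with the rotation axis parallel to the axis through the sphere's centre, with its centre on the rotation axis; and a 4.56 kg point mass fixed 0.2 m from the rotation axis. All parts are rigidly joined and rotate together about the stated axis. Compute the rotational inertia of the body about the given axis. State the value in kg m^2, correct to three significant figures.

Point mass: I_cm = 0; centre at d = 0.65 m, so the parallel axis theorem gives I = 0 + (3.95)(0.65)² = 1.6689 kg m^2.
Solid sphere: I_cm = (2/5)MR² = (2/5)(3.77)(0.325)² = 0.15928 kg m^2; axis through the centre, so I = 0.15928 kg m^2.
Point mass: I_cm = 0; centre at d = 0.2 m, so the parallel axis theorem gives I = 0 + (4.56)(0.2)² = 0.1824 kg m^2.
Total I = 1.6689 + 0.15928 + 0.1824 = 2.0106 kg m^2.

2.01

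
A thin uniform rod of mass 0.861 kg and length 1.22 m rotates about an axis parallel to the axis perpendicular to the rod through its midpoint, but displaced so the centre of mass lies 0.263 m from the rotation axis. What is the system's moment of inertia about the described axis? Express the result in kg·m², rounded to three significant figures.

I_cm = (1/12)ML² = (1/12)(0.861)(1.22)² = 0.10679 kg·m²; centre at d = 0.263 m, so the parallel axis theorem gives I = 0.10679 + (0.861)(0.263)² = 0.16635 kg·m².

0.166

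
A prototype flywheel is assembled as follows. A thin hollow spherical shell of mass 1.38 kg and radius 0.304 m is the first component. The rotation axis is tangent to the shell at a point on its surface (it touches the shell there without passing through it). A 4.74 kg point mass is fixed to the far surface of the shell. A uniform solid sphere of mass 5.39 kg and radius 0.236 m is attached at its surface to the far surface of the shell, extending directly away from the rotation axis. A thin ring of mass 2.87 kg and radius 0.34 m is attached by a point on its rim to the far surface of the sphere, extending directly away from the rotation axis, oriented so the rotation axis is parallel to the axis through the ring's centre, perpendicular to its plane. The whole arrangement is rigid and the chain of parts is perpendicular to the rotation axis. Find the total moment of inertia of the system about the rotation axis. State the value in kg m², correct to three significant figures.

12.0

Spherical shell: I_cm = (2/3)MR² = (2/3)(1.38)(0.304)² = 0.085023 kg m²; centre at d = 0.304 m, so I = I_cm + Md² gives I = 0.085023 + (1.38)(0.304)² = 0.21256 kg m².
Point mass: I_cm = 0; centre at d = 0.304 + 0.304 = 0.608 m, so I = I_cm + Md² gives I = 0 + (4.74)(0.608)² = 1.7522 kg m².
Solid sphere: I_cm = (2/5)MR² = (2/5)(5.39)(0.236)² = 0.12008 kg m²; centre at d = 0.304 + 0.304 + 0.236 = 0.844 m, so I = I_cm + Md² gives I = 0.12008 + (5.39)(0.844)² = 3.9596 kg m².
Thin ring: I_cm = MR² = (2.87)(0.34)² = 0.33177 kg m²; centre at d = 0.304 + 0.304 + 0.236 + 0.236 + 0.34 = 1.42 m, so I = I_cm + Md² gives I = 0.33177 + (2.87)(1.42)² = 6.1188 kg m².
Total I = 0.21256 + 1.7522 + 3.9596 + 6.1188 = 12.043 kg m².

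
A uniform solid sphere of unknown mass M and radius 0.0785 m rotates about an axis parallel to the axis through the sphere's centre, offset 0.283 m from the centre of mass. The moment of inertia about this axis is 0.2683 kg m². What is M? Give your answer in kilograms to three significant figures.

3.25

I = I_cm + Md² = (2/5)MR² + Md² = M·[0.4·(0.0785)² + (0.283)²] = M·0.082554.
So M = 0.2683 / 0.082554 = 3.25 kg.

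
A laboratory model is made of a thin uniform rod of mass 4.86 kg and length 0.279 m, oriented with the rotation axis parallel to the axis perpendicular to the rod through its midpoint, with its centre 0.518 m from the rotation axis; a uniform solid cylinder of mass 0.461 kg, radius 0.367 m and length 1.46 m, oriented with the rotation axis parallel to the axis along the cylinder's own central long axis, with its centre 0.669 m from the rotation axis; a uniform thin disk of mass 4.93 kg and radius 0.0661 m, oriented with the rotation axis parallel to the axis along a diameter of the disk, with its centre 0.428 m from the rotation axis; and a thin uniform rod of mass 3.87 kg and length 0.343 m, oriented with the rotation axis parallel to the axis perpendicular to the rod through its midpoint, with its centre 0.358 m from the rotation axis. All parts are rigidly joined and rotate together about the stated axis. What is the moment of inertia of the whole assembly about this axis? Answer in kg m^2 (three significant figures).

Thin rod: I_cm = (1/12)ML² = (1/12)(4.86)(0.279)² = 0.031526 kg m^2; centre at d = 0.518 m, so the parallel axis theorem gives I = 0.031526 + (4.86)(0.518)² = 1.3356 kg m^2.
Solid cylinder: I_cm = (1/2)MR² = (1/2)(0.461)(0.367)² = 0.031046 kg m^2; centre at d = 0.669 m, so the parallel axis theorem gives I = 0.031046 + (0.461)(0.669)² = 0.23737 kg m^2.
Thin disk: I_cm = (1/4)MR² = (1/4)(4.93)(0.0661)² = 0.0053851 kg m^2; centre at d = 0.428 m, so the parallel axis theorem gives I = 0.0053851 + (4.93)(0.428)² = 0.90848 kg m^2.
Thin rod: I_cm = (1/12)ML² = (1/12)(3.87)(0.343)² = 0.037942 kg m^2; centre at d = 0.358 m, so the parallel axis theorem gives I = 0.037942 + (3.87)(0.358)² = 0.53394 kg m^2.
Total I = 1.3356 + 0.23737 + 0.90848 + 0.53394 = 3.0154 kg m^2.

3.02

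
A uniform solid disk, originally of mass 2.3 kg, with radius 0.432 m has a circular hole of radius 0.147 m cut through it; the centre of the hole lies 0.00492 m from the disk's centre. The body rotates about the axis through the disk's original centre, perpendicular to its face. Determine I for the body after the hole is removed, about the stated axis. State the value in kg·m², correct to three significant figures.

0.212

Unpierced body about its centre: I₀ = (1/2)MR² = (1/2)(2.3)(0.432)² = 0.21462 kg·m².
The removed disk has mass m = M·(r/R)² = (2.3)(0.147/0.432)² = 0.26631 kg (same uniform areal density).
Its moment of inertia about the rotation axis (parallel-axis theorem): I_hole = (1/2)mr² + md² = (1/2)(0.26631)(0.147)² + (0.26631)(0.00492)² = 0.0028838 kg·m².
Treating the hole as negative mass, I = I₀ − I_hole = 0.21462 − 0.0028838 = 0.21173 kg·m².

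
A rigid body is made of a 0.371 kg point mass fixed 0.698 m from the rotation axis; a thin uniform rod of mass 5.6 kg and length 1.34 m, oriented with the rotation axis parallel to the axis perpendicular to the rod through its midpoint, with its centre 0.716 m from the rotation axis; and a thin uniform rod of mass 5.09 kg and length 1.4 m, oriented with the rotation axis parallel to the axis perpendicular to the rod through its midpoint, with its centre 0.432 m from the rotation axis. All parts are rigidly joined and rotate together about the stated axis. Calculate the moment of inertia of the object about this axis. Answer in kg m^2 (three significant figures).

5.67

Point mass: I_cm = 0; centre at d = 0.698 m, so the parallel axis theorem gives I = 0 + (0.371)(0.698)² = 0.18075 kg m^2.
Thin rod: I_cm = (1/12)ML² = (1/12)(5.6)(1.34)² = 0.83795 kg m^2; centre at d = 0.716 m, so the parallel axis theorem gives I = 0.83795 + (5.6)(0.716)² = 3.7088 kg m^2.
Thin rod: I_cm = (1/12)ML² = (1/12)(5.09)(1.4)² = 0.83137 kg m^2; centre at d = 0.432 m, so the parallel axis theorem gives I = 0.83137 + (5.09)(0.432)² = 1.7813 kg m^2.
Total I = 0.18075 + 3.7088 + 1.7813 = 5.6709 kg m^2.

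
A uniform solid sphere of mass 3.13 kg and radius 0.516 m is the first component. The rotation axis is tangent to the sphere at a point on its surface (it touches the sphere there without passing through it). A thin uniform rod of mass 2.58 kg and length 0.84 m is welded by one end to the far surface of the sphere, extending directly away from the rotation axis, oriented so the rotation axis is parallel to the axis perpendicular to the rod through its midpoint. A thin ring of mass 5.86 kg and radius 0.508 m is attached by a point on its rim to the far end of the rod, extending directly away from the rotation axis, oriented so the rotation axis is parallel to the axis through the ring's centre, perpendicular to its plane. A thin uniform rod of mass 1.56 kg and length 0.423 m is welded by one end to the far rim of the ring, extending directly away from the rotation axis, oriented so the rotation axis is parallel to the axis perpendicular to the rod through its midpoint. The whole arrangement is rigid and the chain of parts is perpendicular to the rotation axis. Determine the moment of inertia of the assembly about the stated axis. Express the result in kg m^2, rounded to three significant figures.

Solid sphere: I_cm = (2/5)MR² = (2/5)(3.13)(0.516)² = 0.33335 kg m^2; centre at d = 0.516 m, so the parallel axis theorem gives I = 0.33335 + (3.13)(0.516)² = 1.1667 kg m^2.
Thin rod: I_cm = (1/12)ML² = (1/12)(2.58)(0.84)² = 0.1517 kg m^2; centre at d = 0.516 + 0.516 + 0.42 = 1.452 m, so the parallel axis theorem gives I = 0.1517 + (2.58)(1.452)² = 5.5911 kg m^2.
Thin ring: I_cm = MR² = (5.86)(0.508)² = 1.5123 kg m^2; centre at d = 0.516 + 0.516 + 0.42 + 0.42 + 0.508 = 2.38 m, so the parallel axis theorem gives I = 1.5123 + (5.86)(2.38)² = 34.706 kg m^2.
Thin rod: I_cm = (1/12)ML² = (1/12)(1.56)(0.423)² = 0.023261 kg m^2; centre at d = 0.516 + 0.516 + 0.42 + 0.42 + 0.508 + 0.508 + 0.2115 = 3.0995 m, so the parallel axis theorem gives I = 0.023261 + (1.56)(3.0995)² = 15.01 kg m^2.
Total I = 1.1667 + 5.5911 + 34.706 + 15.01 = 56.474 kg m^2.

56.5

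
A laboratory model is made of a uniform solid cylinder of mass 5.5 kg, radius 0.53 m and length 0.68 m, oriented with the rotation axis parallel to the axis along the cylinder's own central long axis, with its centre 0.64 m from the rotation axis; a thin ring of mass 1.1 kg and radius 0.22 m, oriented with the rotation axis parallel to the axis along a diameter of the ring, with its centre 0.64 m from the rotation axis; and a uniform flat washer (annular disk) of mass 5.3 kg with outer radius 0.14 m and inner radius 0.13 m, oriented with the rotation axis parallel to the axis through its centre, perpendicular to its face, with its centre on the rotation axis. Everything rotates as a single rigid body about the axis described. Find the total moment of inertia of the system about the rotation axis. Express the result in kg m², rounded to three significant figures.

3.60

Solid cylinder: I_cm = (1/2)MR² = (1/2)(5.5)(0.53)² = 0.77248 kg m²; centre at d = 0.64 m, so the parallel axis theorem gives I = 0.77248 + (5.5)(0.64)² = 3.0253 kg m².
Thin ring: I_cm = (1/2)MR² = (1/2)(1.1)(0.22)² = 0.02662 kg m²; centre at d = 0.64 m, so the parallel axis theorem gives I = 0.02662 + (1.1)(0.64)² = 0.47718 kg m².
Annular disk: I_cm = (1/2)M(R²+r²) = (1/2)(5.3)[(0.14)² + (0.13)²] = 0.096725 kg m²; axis through the centre, so I = 0.096725 kg m².
Total I = 3.0253 + 0.47718 + 0.096725 = 3.5992 kg m².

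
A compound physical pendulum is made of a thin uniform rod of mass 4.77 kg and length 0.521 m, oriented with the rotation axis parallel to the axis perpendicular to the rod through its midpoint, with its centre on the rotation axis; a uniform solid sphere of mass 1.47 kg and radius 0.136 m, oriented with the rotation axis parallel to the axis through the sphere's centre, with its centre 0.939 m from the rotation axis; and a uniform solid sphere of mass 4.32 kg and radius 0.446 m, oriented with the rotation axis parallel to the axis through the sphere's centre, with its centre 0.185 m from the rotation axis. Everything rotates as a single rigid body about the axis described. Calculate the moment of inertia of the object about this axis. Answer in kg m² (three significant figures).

Thin rod: I_cm = (1/12)ML² = (1/12)(4.77)(0.521)² = 0.1079 kg m²; axis through the centre, so I = 0.1079 kg m².
Solid sphere: I_cm = (2/5)MR² = (2/5)(1.47)(0.136)² = 0.010876 kg m²; centre at d = 0.939 m, so I = I_cm + Md² gives I = 0.010876 + (1.47)(0.939)² = 1.307 kg m².
Solid sphere: I_cm = (2/5)MR² = (2/5)(4.32)(0.446)² = 0.34373 kg m²; centre at d = 0.185 m, so I = I_cm + Md² gives I = 0.34373 + (4.32)(0.185)² = 0.49158 kg m².
Total I = 0.1079 + 1.307 + 0.49158 = 1.9065 kg m².

1.91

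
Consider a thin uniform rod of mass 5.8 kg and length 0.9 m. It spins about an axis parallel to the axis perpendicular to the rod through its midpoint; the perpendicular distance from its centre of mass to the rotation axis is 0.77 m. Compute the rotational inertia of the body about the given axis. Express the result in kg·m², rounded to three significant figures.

I_cm = (1/12)ML² = (1/12)(5.8)(0.9)² = 0.3915 kg·m²; centre at d = 0.77 m, so I = I_cm + Md² gives I = 0.3915 + (5.8)(0.77)² = 3.8303 kg·m².

3.83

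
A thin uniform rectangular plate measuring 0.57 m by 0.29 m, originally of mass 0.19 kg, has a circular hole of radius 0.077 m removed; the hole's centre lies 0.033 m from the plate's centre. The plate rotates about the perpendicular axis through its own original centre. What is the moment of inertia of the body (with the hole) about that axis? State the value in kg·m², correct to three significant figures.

Unpierced body about its centre: I₀ = (1/12)M(a²+b²) = (1/12)(0.19)[(0.57)² + (0.29)²] = 0.0064758 kg·m².
The removed disk has mass m = M·πr²/(ab) = (0.19)·π(0.077)²/(0.57·0.29) = 0.02141 kg (same uniform areal density).
Its moment of inertia about the rotation axis (parallel-axis theorem): I_hole = (1/2)mr² + md² = (1/2)(0.02141)(0.077)² + (0.02141)(0.033)² = 8.6785e-05 kg·m².
Treating the hole as negative mass, I = I₀ − I_hole = 0.0064758 − 8.6785e-05 = 0.006389 kg·m².

0.00639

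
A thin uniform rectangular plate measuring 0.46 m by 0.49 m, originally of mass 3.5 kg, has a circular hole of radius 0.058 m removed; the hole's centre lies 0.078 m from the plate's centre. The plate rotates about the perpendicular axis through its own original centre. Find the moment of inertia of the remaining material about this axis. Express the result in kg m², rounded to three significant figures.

Unpierced body about its centre: I₀ = (1/12)M(a²+b²) = (1/12)(3.5)[(0.46)² + (0.49)²] = 0.13175 kg m².
The removed disk has mass m = M·πr²/(ab) = (3.5)·π(0.058)²/(0.46·0.49) = 0.1641 kg (same uniform areal density).
Its moment of inertia about the rotation axis (parallel-axis theorem): I_hole = (1/2)mr² + md² = (1/2)(0.1641)(0.058)² + (0.1641)(0.078)² = 0.0012744 kg m².
Treating the hole as negative mass, I = I₀ − I_hole = 0.13175 − 0.0012744 = 0.13047 kg m².

0.130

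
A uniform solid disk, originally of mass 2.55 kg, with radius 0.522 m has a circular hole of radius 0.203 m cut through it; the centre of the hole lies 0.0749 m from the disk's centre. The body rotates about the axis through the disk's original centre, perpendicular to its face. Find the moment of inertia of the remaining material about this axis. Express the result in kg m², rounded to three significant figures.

0.337

Unpierced body about its centre: I₀ = (1/2)MR² = (1/2)(2.55)(0.522)² = 0.34742 kg m².
The removed disk has mass m = M·(r/R)² = (2.55)(0.203/0.522)² = 0.38565 kg (same uniform areal density).
Its moment of inertia about the rotation axis (parallel-axis theorem): I_hole = (1/2)mr² + md² = (1/2)(0.38565)(0.203)² + (0.38565)(0.0749)² = 0.01011 kg m².
Treating the hole as negative mass, I = I₀ − I_hole = 0.34742 − 0.01011 = 0.33731 kg m².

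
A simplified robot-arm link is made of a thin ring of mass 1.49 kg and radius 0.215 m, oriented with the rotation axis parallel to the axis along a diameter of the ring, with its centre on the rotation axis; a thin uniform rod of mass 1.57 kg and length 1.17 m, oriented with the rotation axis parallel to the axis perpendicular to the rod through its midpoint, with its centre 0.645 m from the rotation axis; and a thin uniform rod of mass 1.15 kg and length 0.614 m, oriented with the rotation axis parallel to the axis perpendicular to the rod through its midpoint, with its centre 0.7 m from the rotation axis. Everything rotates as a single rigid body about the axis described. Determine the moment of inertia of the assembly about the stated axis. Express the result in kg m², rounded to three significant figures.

1.47

Thin ring: I_cm = (1/2)MR² = (1/2)(1.49)(0.215)² = 0.034438 kg m²; axis through the centre, so I = 0.034438 kg m².
Thin rod: I_cm = (1/12)ML² = (1/12)(1.57)(1.17)² = 0.1791 kg m²; centre at d = 0.645 m, so the parallel axis theorem gives I = 0.1791 + (1.57)(0.645)² = 0.83226 kg m².
Thin rod: I_cm = (1/12)ML² = (1/12)(1.15)(0.614)² = 0.036129 kg m²; centre at d = 0.7 m, so the parallel axis theorem gives I = 0.036129 + (1.15)(0.7)² = 0.59963 kg m².
Total I = 0.034438 + 0.83226 + 0.59963 = 1.4663 kg m².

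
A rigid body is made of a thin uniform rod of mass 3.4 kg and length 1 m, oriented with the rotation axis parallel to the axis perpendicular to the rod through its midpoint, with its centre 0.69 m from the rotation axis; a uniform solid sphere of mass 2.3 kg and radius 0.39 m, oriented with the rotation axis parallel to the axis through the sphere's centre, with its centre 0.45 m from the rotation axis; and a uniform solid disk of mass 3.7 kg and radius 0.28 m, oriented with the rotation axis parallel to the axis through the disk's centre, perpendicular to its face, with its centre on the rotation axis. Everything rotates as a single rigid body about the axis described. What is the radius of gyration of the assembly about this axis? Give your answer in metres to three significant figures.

Thin rod: I_cm = (1/12)ML² = (1/12)(3.4)(1)² = 0.28333 kg m²; centre at d = 0.69 m, so I = I_cm + Md² gives I = 0.28333 + (3.4)(0.69)² = 1.9021 kg m².
Solid sphere: I_cm = (2/5)MR² = (2/5)(2.3)(0.39)² = 0.13993 kg m²; centre at d = 0.45 m, so I = I_cm + Md² gives I = 0.13993 + (2.3)(0.45)² = 0.60568 kg m².
Solid disk: I_cm = (1/2)MR² = (1/2)(3.7)(0.28)² = 0.14504 kg m²; axis through the centre, so I = 0.14504 kg m².
Total I = 2.6528 kg m²; total mass M = 9.4 kg.
k = √(I/M) = √(2.6528/9.4) = 0.53124 m.

0.531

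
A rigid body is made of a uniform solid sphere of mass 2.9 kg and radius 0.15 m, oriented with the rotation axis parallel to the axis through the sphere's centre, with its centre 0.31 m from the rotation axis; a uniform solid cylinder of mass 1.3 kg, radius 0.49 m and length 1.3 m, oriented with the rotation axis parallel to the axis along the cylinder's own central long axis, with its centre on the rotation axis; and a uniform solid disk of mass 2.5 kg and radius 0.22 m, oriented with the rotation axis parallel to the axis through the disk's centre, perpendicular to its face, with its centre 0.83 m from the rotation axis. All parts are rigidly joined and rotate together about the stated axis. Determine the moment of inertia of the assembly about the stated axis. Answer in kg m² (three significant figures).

Solid sphere: I_cm = (2/5)MR² = (2/5)(2.9)(0.15)² = 0.0261 kg m²; centre at d = 0.31 m, so the parallel axis theorem gives I = 0.0261 + (2.9)(0.31)² = 0.30479 kg m².
Solid cylinder: I_cm = (1/2)MR² = (1/2)(1.3)(0.49)² = 0.15606 kg m²; axis through the centre, so I = 0.15606 kg m².
Solid disk: I_cm = (1/2)MR² = (1/2)(2.5)(0.22)² = 0.0605 kg m²; centre at d = 0.83 m, so the parallel axis theorem gives I = 0.0605 + (2.5)(0.83)² = 1.7827 kg m².
Total I = 0.30479 + 0.15606 + 1.7827 = 2.2436 kg m².

2.24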